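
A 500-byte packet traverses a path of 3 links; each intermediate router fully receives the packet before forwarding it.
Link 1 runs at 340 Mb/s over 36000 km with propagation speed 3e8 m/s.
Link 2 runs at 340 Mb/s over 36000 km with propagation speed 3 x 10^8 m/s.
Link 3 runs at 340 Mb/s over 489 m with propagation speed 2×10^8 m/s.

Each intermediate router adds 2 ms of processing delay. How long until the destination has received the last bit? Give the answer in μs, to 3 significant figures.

L = 500 × 8 = 4000 bits.
Transmission delay per hop = L/R = 4000/340000000 = 11.7647 μs; 3 hops → 35.2941 μs.
Propagation delays (d/s per hop): 120000, 120000, 2.445 μs; sum = 240002 μs.
Processing at 2 router(s): 2 × 2 ms = 4000 μs.
End-to-end = 244000 μs.

244000 μs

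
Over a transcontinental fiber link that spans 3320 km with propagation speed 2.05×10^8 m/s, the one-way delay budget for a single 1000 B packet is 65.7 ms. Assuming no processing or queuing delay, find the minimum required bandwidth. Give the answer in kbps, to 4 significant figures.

L = 8000 bits.
Propagation delay = 3320000 / 2.05e+08 = 16.1951 ms.
Transmission budget = 65.7 − 16.1951 = 49.5049 ms.
R ≥ L / t_tx = 8000 bits / 0.0495049 s = 161.6 kbps.

161.6 kbps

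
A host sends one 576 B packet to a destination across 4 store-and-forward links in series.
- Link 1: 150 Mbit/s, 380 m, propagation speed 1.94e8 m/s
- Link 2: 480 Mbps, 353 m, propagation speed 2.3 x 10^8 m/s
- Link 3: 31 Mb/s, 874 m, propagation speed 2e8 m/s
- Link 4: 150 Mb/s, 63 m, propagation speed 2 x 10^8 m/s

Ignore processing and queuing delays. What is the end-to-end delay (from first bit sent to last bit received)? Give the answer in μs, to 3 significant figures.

228 μs

L = 576 × 8 = 4608 bits.
Transmission delays (L/R per hop): 30.72, 9.6, 148.645, 30.72 μs; sum = 219.685 μs.
Propagation delays (d/s per hop): 1.95876, 1.53478, 4.37, 0.315 μs; sum = 8.17855 μs.
End-to-end = 228 μs.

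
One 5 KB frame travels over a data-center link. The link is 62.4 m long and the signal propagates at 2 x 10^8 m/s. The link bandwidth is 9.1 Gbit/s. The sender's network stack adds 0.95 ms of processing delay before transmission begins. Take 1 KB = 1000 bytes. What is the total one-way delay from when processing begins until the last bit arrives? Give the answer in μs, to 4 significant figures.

954.7 μs

L = 40000 bits.
Transmission delay = L/R = 40000 / 9100000000 = 4.3956 μs.
Propagation delay = d/s = 62.4 m / 200000000 m/s = 0.312 μs.
Plus processing delay 0.95 ms = 950 μs.
Total = 954.7 μs.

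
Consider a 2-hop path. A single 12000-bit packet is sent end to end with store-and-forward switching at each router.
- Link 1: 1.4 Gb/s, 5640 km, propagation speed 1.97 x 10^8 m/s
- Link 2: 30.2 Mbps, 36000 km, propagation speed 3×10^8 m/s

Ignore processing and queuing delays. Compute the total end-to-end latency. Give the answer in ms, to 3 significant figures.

Transmission delays (L/R per hop): 0.00857143, 0.397351 ms; sum = 0.405922 ms.
Propagation delays (d/s per hop): 28.6294, 120 ms; sum = 148.629 ms.
End-to-end = 149 ms.

149 ms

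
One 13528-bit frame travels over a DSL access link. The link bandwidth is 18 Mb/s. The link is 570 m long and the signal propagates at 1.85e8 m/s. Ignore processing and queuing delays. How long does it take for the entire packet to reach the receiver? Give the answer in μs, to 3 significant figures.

Transmission delay = L/R = 13528 / 18000000 = 751.556 μs.
Propagation delay = d/s = 570 m / 185000000 m/s = 3.08108 μs.
Total = 755 μs.

755 μs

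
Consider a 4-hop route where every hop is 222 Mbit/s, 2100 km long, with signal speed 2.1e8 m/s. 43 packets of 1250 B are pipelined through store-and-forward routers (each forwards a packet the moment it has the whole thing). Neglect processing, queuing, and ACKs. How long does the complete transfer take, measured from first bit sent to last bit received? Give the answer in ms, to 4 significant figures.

42.07 ms

Per-hop transmission t_tx = L/R = 10000/222000000 = 0.045045 ms.
Per-hop propagation t_prop = 2100000/210000000 = 10 ms.
Pipeline fill: first packet needs 4·t_tx to clear all hops; remaining 42 packets each add one t_tx.
Total = (4+43-1)·t_tx + 4·t_prop = 46·0.045045 + 4·10 = 42.07 ms.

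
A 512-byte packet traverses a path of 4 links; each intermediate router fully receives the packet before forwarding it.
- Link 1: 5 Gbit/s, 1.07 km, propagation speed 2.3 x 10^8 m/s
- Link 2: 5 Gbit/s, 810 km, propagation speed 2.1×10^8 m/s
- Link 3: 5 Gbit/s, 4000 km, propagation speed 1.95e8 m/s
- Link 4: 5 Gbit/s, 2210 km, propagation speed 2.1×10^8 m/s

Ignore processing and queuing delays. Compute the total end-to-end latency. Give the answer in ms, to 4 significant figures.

34.90 ms

L = 512 × 8 = 4096 bits.
Transmission delay per hop = L/R = 4096/5000000000 = 0.0008192 ms; 4 hops → 0.0032768 ms.
Propagation delays (d/s per hop): 0.00465217, 3.85714, 20.5128, 10.5238 ms; sum = 34.8984 ms.
End-to-end = 34.90 ms.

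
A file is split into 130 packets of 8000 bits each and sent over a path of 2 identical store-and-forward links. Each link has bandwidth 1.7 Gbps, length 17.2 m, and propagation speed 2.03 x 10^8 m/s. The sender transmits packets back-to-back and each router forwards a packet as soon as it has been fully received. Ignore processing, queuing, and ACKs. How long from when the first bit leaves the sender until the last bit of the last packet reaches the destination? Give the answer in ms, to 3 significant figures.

Per-hop transmission t_tx = L/R = 8000/1700000000 = 0.00470588 ms.
Per-hop propagation t_prop = 17.2/2.03e+08 = 8.47291e-05 ms.
Pipeline fill: first packet needs 2·t_tx to clear all hops; remaining 129 packets each add one t_tx.
Total = (2+130-1)·t_tx + 2·t_prop = 131·0.00470588 + 2·8.47291e-05 = 0.617 ms.

0.617 ms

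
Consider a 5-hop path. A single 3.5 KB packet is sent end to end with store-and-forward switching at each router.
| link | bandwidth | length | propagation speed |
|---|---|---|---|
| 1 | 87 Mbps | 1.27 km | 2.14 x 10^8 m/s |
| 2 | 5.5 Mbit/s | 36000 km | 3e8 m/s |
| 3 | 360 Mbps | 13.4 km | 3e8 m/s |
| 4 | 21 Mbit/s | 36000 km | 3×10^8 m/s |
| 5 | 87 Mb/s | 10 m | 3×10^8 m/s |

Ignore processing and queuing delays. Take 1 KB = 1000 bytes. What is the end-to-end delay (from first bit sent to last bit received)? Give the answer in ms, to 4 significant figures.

L = 28000 bits.
Transmission delays (L/R per hop): 0.321839, 5.09091, 0.0777778, 1.33333, 0.321839 ms; sum = 7.1457 ms.
Propagation delays (d/s per hop): 0.00593458, 120, 0.0446667, 120, 3.33333e-05 ms; sum = 240.051 ms.
End-to-end = 247.2 ms.

247.2 ms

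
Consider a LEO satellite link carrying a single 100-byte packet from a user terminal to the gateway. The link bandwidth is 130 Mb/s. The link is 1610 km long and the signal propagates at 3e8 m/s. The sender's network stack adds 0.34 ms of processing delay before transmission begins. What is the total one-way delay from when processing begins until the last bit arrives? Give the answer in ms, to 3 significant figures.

L = 100 × 8 = 800 bits.
Transmission delay = L/R = 800 / 130000000 = 0.00615385 ms.
Propagation delay = d/s = 1610000 m / 300000000 m/s = 5.36667 ms.
Plus processing delay 0.34 ms = 0.34 ms.
Total = 5.71 ms.

5.71 ms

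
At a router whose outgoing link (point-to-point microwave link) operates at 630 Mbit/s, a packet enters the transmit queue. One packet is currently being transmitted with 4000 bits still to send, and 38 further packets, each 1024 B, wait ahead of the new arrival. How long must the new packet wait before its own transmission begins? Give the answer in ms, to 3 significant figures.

Each queued packet: L/R = 8192/630000000 = 0.0130032 ms.
38 queued → 0.494121 ms.
Plus remaining 4000 bits of current packet: 0.00634921 ms.
Queuing delay = 0.500 ms.

0.500 ms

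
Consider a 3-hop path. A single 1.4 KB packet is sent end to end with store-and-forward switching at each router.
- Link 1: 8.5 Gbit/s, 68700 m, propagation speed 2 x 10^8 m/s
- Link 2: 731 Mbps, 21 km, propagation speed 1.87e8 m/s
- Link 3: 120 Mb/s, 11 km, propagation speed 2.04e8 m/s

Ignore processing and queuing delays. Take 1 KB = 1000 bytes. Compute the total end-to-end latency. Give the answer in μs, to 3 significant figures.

L = 11200 bits.
Transmission delays (L/R per hop): 1.31765, 15.3215, 93.3333 μs; sum = 109.972 μs.
Propagation delays (d/s per hop): 343.5, 112.299, 53.9216 μs; sum = 509.721 μs.
End-to-end = 620 μs.

620 μs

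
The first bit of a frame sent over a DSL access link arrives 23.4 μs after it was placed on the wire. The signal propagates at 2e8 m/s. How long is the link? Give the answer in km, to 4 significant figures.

4.680 km

d = s × t_prop = 200000000 × 2.34e-05 = 4.680 km.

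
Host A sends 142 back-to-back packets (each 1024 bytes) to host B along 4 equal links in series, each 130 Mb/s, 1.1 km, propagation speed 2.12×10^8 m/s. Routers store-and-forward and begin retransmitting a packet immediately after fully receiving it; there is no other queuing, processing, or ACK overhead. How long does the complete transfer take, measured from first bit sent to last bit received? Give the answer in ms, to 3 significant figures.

Per-hop transmission t_tx = L/R = 8192/130000000 = 0.0630154 ms.
Per-hop propagation t_prop = 1100/212000000 = 0.00518868 ms.
Pipeline fill: first packet needs 4·t_tx to clear all hops; remaining 141 packets each add one t_tx.
Total = (4+142-1)·t_tx + 4·t_prop = 145·0.0630154 + 4·0.00518868 = 9.16 ms.

9.16 ms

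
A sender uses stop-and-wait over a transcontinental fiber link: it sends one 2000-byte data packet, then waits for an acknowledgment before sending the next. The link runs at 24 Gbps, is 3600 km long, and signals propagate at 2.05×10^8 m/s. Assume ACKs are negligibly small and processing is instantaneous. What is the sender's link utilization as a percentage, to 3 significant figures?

0.00190 %

t_tx = L/R = 16000/24000000000 = 6.66667e-07 s.
t_prop = 3600000/2.05e+08 = 0.017561 s; RTT = 0.035122 s.
Cycle = t_tx + RTT = 0.0351226 s.
Utilization = t_tx / cycle = 6.66667e-07/0.0351226 = 0.00190 %.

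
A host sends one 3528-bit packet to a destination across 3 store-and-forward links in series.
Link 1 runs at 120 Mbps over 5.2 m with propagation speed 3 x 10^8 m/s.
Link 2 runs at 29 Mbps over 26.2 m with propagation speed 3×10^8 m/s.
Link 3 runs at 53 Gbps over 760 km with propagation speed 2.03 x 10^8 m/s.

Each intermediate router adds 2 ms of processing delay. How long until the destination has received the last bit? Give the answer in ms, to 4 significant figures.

Transmission delays (L/R per hop): 0.0294, 0.121655, 6.6566e-05 ms; sum = 0.151122 ms.
Propagation delays (d/s per hop): 1.73333e-05, 8.73333e-05, 3.74384 ms; sum = 3.74395 ms.
Processing at 2 router(s): 2 × 2 ms = 4 ms.
End-to-end = 7.895 ms.

7.895 ms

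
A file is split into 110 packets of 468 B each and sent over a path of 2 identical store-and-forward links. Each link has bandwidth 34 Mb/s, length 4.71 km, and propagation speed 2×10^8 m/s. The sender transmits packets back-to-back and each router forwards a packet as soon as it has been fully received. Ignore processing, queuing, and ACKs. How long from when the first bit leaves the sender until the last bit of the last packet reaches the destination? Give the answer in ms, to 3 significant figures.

12.3 ms

Per-hop transmission t_tx = L/R = 3744/34000000 = 0.110118 ms.
Per-hop propagation t_prop = 4710/200000000 = 0.02355 ms.
Pipeline fill: first packet needs 2·t_tx to clear all hops; remaining 109 packets each add one t_tx.
Total = (2+110-1)·t_tx + 2·t_prop = 111·0.110118 + 2·0.02355 = 12.3 ms.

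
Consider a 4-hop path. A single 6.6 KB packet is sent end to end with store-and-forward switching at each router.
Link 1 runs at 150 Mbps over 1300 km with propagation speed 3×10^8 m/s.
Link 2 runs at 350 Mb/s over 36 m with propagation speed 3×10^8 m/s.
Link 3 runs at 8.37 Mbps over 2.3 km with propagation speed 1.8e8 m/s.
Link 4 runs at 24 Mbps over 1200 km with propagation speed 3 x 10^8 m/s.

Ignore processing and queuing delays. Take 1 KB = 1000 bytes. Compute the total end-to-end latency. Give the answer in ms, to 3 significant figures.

17.4 ms

L = 52800 bits.
Transmission delays (L/R per hop): 0.352, 0.150857, 6.30824, 2.2 ms; sum = 9.0111 ms.
Propagation delays (d/s per hop): 4.33333, 0.00012, 0.0127778, 4 ms; sum = 8.34623 ms.
End-to-end = 17.4 ms.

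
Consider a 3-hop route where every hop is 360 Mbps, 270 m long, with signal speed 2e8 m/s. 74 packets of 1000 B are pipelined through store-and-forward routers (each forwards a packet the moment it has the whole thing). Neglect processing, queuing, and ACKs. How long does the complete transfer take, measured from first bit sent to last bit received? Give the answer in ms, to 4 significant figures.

1.693 ms

Per-hop transmission t_tx = L/R = 8000/360000000 = 0.0222222 ms.
Per-hop propagation t_prop = 270/200000000 = 0.00135 ms.
Pipeline fill: first packet needs 3·t_tx to clear all hops; remaining 73 packets each add one t_tx.
Total = (3+74-1)·t_tx + 3·t_prop = 76·0.0222222 + 3·0.00135 = 1.693 ms.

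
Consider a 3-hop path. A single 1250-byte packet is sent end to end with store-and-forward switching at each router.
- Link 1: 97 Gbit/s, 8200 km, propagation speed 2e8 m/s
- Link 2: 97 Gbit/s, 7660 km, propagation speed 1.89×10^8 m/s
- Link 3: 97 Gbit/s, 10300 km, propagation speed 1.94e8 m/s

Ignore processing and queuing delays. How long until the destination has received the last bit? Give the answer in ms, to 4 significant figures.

L = 1250 × 8 = 10000 bits.
Transmission delay per hop = L/R = 10000/97000000000 = 0.000103093 ms; 3 hops → 0.000309278 ms.
Propagation delays (d/s per hop): 41, 40.5291, 53.0928 ms; sum = 134.622 ms.
End-to-end = 134.6 ms.

134.6 ms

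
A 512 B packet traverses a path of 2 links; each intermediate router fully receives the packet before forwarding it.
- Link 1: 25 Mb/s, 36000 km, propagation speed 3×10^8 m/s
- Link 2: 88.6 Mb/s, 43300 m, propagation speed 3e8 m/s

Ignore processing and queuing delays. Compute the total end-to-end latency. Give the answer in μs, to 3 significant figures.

120000 μs

L = 512 × 8 = 4096 bits.
Transmission delays (L/R per hop): 163.84, 46.2302 μs; sum = 210.07 μs.
Propagation delays (d/s per hop): 120000, 144.333 μs; sum = 120144 μs.
End-to-end = 120000 μs.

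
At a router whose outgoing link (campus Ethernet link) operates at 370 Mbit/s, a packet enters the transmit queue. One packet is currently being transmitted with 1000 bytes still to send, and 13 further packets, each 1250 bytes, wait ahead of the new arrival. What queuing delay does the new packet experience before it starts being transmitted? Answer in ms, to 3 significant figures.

0.373 ms

Each queued packet: L/R = 10000/370000000 = 0.027027 ms.
13 queued → 0.351351 ms.
Plus remaining 8000 bits of current packet: 0.0216216 ms.
Queuing delay = 0.373 ms.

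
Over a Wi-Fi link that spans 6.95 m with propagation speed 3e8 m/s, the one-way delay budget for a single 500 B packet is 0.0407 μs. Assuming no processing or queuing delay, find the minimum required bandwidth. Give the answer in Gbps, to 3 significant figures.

228 Gbps

L = 4000 bits.
Propagation delay = 6.95 / 300000000 = 0.0231667 μs.
Transmission budget = 0.0407 − 0.0231667 = 0.0175333 μs.
R ≥ L / t_tx = 4000 bits / 1.75333e-08 s = 228 Gbps.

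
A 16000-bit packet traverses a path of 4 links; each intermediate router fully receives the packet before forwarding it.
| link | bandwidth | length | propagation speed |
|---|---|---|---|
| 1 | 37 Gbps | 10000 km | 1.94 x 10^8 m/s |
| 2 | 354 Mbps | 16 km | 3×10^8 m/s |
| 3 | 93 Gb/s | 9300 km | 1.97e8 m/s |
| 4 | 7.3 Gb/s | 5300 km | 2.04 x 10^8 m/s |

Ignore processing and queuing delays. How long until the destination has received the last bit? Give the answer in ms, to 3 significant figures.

125 ms

Transmission delays (L/R per hop): 0.000432432, 0.0451977, 0.000172043, 0.00219178 ms; sum = 0.047994 ms.
Propagation delays (d/s per hop): 51.5464, 0.0533333, 47.2081, 25.9804 ms; sum = 124.788 ms.
End-to-end = 125 ms.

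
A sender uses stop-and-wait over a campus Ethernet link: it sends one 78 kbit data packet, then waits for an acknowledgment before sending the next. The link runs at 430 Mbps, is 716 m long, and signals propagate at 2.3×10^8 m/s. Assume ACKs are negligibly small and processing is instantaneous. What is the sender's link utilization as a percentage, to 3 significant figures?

t_tx = L/R = 78000/430000000 = 0.000181395 s.
t_prop = 716/2.3e+08 = 3.11304e-06 s; RTT = 6.22609e-06 s.
Cycle = t_tx + RTT = 0.000187621 s.
Utilization = t_tx / cycle = 0.000181395/0.000187621 = 96.7 %.

96.7 %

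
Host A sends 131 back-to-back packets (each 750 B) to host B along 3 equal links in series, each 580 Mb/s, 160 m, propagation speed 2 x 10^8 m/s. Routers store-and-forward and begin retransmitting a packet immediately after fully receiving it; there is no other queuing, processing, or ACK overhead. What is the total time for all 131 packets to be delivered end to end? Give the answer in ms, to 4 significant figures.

1.378 ms

Per-hop transmission t_tx = L/R = 6000/580000000 = 0.0103448 ms.
Per-hop propagation t_prop = 160/200000000 = 0.0008 ms.
Pipeline fill: first packet needs 3·t_tx to clear all hops; remaining 130 packets each add one t_tx.
Total = (3+131-1)·t_tx + 3·t_prop = 133·0.0103448 + 3·0.0008 = 1.378 ms.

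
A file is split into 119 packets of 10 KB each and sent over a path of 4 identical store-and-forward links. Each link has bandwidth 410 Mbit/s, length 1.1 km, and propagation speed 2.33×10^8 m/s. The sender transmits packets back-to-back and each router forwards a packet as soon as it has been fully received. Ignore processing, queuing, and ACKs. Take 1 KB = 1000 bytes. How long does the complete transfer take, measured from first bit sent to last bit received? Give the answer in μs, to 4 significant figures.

Per-hop transmission t_tx = L/R = 80000/410000000 = 195.122 μs.
Per-hop propagation t_prop = 1100/233000000 = 4.72103 μs.
Pipeline fill: first packet needs 4·t_tx to clear all hops; remaining 118 packets each add one t_tx.
Total = (4+119-1)·t_tx + 4·t_prop = 122·195.122 + 4·4.72103 = 23820 μs.

23820 μs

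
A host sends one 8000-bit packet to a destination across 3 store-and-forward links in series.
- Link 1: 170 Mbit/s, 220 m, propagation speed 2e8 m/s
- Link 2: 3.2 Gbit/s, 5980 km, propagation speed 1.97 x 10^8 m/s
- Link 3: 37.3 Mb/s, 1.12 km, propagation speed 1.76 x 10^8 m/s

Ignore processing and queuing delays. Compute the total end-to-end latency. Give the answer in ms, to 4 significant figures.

Transmission delays (L/R per hop): 0.0470588, 0.0025, 0.214477 ms; sum = 0.264036 ms.
Propagation delays (d/s per hop): 0.0011, 30.3553, 0.00636364 ms; sum = 30.3628 ms.
End-to-end = 30.63 ms.

30.63 ms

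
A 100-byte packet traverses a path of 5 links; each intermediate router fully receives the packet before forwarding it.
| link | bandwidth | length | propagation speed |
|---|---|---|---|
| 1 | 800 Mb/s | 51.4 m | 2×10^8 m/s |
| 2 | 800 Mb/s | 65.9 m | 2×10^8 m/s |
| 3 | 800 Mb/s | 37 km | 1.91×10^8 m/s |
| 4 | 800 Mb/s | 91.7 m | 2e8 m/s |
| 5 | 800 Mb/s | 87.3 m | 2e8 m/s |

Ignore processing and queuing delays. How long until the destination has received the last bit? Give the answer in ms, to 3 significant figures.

L = 100 × 8 = 800 bits.
Transmission delay per hop = L/R = 800/800000000 = 0.001 ms; 5 hops → 0.005 ms.
Propagation delays (d/s per hop): 0.000257, 0.0003295, 0.193717, 0.0004585, 0.0004365 ms; sum = 0.195199 ms.
End-to-end = 0.200 ms.

0.200 ms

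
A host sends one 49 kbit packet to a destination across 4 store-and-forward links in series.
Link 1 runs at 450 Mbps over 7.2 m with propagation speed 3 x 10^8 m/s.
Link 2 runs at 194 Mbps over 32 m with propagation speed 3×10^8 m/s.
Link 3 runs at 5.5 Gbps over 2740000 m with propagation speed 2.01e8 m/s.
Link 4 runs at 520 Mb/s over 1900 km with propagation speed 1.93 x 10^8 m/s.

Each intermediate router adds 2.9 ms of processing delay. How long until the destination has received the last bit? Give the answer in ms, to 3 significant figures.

32.6 ms

L = 49000 bits.
Transmission delays (L/R per hop): 0.108889, 0.252577, 0.00890909, 0.0942308 ms; sum = 0.464606 ms.
Propagation delays (d/s per hop): 2.4e-05, 0.000106667, 13.6318, 9.84456 ms; sum = 23.4765 ms.
Processing at 3 router(s): 3 × 2.9 ms = 8.7 ms.
End-to-end = 32.6 ms.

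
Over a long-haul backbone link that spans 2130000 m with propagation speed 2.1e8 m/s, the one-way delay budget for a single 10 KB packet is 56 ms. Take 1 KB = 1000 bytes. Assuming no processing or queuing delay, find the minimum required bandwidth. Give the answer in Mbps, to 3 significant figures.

L = 80000 bits.
Propagation delay = 2130000 / 210000000 = 10.1429 ms.
Transmission budget = 56 − 10.1429 = 45.8571 ms.
R ≥ L / t_tx = 80000 bits / 0.0458571 s = 1.74 Mbps.

1.74 Mbps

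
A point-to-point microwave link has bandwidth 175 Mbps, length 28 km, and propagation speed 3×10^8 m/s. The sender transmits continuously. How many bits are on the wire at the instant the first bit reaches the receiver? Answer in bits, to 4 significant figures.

16330 bits

Propagation delay = 28000 / 300000000 = 9.33333e-05 s.
BDP = R × t_prop = 175000000 × 9.33333e-05 = 16333.3 bits.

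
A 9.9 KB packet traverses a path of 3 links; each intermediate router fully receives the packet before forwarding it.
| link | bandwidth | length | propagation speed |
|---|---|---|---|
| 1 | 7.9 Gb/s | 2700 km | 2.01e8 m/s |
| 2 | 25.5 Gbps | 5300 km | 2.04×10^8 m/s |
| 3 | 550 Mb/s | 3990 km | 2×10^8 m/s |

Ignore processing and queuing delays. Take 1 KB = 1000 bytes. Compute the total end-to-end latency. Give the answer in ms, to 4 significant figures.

L = 79200 bits.
Transmission delays (L/R per hop): 0.0100253, 0.00310588, 0.144 ms; sum = 0.157131 ms.
Propagation delays (d/s per hop): 13.4328, 25.9804, 19.95 ms; sum = 59.3632 ms.
End-to-end = 59.52 ms.

59.52 ms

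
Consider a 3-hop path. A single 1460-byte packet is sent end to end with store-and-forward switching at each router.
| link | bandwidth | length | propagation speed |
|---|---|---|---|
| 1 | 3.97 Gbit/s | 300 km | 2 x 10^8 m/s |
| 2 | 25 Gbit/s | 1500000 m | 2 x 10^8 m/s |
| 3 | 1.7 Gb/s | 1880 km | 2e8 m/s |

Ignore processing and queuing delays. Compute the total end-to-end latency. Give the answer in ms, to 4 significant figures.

L = 1460 × 8 = 11680 bits.
Transmission delays (L/R per hop): 0.00294207, 0.0004672, 0.00687059 ms; sum = 0.0102799 ms.
Propagation delays (d/s per hop): 1.5, 7.5, 9.4 ms; sum = 18.4 ms.
End-to-end = 18.41 ms.

18.41 ms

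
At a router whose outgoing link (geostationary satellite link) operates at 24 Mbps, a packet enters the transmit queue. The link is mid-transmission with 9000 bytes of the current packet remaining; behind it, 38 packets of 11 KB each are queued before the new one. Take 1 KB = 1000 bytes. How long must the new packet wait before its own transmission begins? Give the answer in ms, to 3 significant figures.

Each queued packet: L/R = 88000/24000000 = 3.66667 ms.
38 queued → 139.333 ms.
Plus remaining 72000 bits of current packet: 3 ms.
Queuing delay = 142 ms.

142 ms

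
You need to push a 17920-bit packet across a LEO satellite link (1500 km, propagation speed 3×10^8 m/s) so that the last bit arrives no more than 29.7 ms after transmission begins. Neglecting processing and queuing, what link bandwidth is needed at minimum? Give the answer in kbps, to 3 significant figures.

Propagation delay = 1500000 / 300000000 = 5 ms.
Transmission budget = 29.7 − 5 = 24.7 ms.
R ≥ L / t_tx = 17920 bits / 0.0247 s = 726 kbps.

726 kbps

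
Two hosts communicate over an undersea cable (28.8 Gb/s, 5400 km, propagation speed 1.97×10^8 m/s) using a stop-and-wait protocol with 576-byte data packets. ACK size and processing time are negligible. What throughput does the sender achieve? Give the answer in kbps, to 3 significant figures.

t_tx = L/R = 4608/28800000000 = 1.6e-07 s.
t_prop = 5400000/197000000 = 0.0274112 s; RTT = 0.0548223 s.
Cycle = t_tx + RTT = 0.0548225 s.
Throughput = L / cycle = 4608 / 0.0548225 = 84.1 kbps.

84.1 kbps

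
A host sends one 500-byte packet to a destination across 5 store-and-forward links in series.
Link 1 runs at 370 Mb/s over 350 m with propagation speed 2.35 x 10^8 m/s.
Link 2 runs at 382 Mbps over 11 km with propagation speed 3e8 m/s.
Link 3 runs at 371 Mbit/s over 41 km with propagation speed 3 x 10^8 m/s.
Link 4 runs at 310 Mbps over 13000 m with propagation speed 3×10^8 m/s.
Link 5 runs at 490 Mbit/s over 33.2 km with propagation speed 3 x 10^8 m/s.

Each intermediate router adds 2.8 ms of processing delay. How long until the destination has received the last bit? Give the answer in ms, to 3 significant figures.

11.6 ms

L = 500 × 8 = 4000 bits.
Transmission delays (L/R per hop): 0.0108108, 0.0104712, 0.0107817, 0.0129032, 0.00816327 ms; sum = 0.0531302 ms.
Propagation delays (d/s per hop): 0.00148936, 0.0366667, 0.136667, 0.0433333, 0.110667 ms; sum = 0.328823 ms.
Processing at 4 router(s): 4 × 2.8 ms = 11.2 ms.
End-to-end = 11.6 ms.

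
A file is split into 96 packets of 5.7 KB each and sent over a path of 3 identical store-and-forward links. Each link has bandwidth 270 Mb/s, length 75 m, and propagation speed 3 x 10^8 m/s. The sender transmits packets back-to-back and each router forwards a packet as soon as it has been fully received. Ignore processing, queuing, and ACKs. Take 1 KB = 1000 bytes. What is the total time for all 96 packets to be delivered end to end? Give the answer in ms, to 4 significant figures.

16.55 ms

Per-hop transmission t_tx = L/R = 45600/270000000 = 0.168889 ms.
Per-hop propagation t_prop = 75/300000000 = 0.00025 ms.
Pipeline fill: first packet needs 3·t_tx to clear all hops; remaining 95 packets each add one t_tx.
Total = (3+96-1)·t_tx + 3·t_prop = 98·0.168889 + 3·0.00025 = 16.55 ms.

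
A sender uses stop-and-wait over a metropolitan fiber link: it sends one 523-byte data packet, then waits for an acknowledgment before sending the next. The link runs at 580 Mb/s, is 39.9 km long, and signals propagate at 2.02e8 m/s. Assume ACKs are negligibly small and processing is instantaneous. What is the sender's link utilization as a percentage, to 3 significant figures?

1.79 %

t_tx = L/R = 4184/580000000 = 7.21379e-06 s.
t_prop = 39900/202000000 = 0.000197525 s; RTT = 0.00039505 s.
Cycle = t_tx + RTT = 0.000402263 s.
Utilization = t_tx / cycle = 7.21379e-06/0.000402263 = 1.79 %.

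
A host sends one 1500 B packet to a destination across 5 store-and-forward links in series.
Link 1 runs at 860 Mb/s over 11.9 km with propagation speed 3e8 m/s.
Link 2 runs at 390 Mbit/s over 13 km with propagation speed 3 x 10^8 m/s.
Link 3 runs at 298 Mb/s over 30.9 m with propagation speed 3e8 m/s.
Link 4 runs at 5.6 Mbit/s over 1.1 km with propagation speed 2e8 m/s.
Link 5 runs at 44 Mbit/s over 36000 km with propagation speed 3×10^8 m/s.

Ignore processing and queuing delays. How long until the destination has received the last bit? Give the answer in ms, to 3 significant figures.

123 ms

L = 1500 × 8 = 12000 bits.
Transmission delays (L/R per hop): 0.0139535, 0.0307692, 0.0402685, 2.14286, 0.272727 ms; sum = 2.50058 ms.
Propagation delays (d/s per hop): 0.0396667, 0.0433333, 0.000103, 0.0055, 120 ms; sum = 120.089 ms.
End-to-end = 123 ms.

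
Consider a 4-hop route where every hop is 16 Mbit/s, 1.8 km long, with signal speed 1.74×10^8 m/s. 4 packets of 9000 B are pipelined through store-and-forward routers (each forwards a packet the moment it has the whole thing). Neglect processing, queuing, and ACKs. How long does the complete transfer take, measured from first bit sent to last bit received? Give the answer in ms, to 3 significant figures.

Per-hop transmission t_tx = L/R = 72000/16000000 = 4.5 ms.
Per-hop propagation t_prop = 1800/174000000 = 0.0103448 ms.
Pipeline fill: first packet needs 4·t_tx to clear all hops; remaining 3 packets each add one t_tx.
Total = (4+4-1)·t_tx + 4·t_prop = 7·4.5 + 4·0.0103448 = 31.5 ms.

31.5 ms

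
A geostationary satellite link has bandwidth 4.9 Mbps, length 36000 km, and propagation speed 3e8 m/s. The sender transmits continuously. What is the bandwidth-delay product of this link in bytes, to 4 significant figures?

73500 bytes

Propagation delay = 36000000 / 300000000 = 0.12 s.
BDP = R × t_prop = 4900000 × 0.12 = 588000 bits.
In bytes: 588000/8 = 73500 bytes.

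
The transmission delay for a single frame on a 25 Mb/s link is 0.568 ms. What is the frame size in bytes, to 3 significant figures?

1780 bytes

L = R × t_tx = 25000000 b/s × 0.000568 s = 14200 bits.
In bytes: 14200 / 8 = 1780 bytes.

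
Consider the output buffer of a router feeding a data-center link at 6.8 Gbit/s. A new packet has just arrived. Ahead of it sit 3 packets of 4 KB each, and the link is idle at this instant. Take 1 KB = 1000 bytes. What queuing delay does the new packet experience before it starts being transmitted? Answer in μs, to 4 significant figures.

Each queued packet: L/R = 32000/6800000000 = 4.70588 μs.
3 queued → 14.1176 μs.
Queuing delay = 14.12 μs.

14.12 μs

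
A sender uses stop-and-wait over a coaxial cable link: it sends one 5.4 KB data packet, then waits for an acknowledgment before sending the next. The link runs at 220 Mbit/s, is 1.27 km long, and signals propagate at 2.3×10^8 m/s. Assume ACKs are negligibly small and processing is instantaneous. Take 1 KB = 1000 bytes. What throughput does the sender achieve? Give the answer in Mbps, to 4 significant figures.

208.3 Mbps

t_tx = L/R = 43200/220000000 = 0.000196364 s.
t_prop = 1270/2.3e+08 = 5.52174e-06 s; RTT = 1.10435e-05 s.
Cycle = t_tx + RTT = 0.000207407 s.
Throughput = L / cycle = 43200 / 0.000207407 = 208.3 Mbps.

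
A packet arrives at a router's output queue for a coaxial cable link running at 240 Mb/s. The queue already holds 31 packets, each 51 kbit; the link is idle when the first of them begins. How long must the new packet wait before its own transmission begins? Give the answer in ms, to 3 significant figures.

Each queued packet: L/R = 51000/240000000 = 0.2125 ms.
31 queued → 6.5875 ms.
Queuing delay = 6.59 ms.

6.59 ms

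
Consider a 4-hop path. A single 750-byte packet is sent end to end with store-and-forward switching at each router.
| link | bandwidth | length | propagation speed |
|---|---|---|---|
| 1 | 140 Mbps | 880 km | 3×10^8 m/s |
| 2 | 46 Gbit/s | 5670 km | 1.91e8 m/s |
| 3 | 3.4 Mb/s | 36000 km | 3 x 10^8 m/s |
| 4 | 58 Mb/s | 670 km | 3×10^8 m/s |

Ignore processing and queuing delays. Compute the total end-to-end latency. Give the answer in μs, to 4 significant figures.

156800 μs

L = 750 × 8 = 6000 bits.
Transmission delays (L/R per hop): 42.8571, 0.130435, 1764.71, 103.448 μs; sum = 1911.14 μs.
Propagation delays (d/s per hop): 2933.33, 29685.9, 120000, 2233.33 μs; sum = 154853 μs.
End-to-end = 156800 μs.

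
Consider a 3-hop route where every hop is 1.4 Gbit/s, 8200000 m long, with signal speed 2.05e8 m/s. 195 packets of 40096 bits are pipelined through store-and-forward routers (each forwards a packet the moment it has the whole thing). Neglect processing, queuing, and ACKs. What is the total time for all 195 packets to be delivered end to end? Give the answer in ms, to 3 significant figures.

126 ms

Per-hop transmission t_tx = L/R = 40096/1400000000 = 0.02864 ms.
Per-hop propagation t_prop = 8200000/2.05e+08 = 40 ms.
Pipeline fill: first packet needs 3·t_tx to clear all hops; remaining 194 packets each add one t_tx.
Total = (3+195-1)·t_tx + 3·t_prop = 197·0.02864 + 3·40 = 126 ms.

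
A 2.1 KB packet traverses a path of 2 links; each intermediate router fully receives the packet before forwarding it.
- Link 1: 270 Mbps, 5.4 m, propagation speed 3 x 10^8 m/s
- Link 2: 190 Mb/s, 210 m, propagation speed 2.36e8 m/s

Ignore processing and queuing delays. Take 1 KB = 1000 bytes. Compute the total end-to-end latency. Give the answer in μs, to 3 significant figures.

L = 16800 bits.
Transmission delays (L/R per hop): 62.2222, 88.4211 μs; sum = 150.643 μs.
Propagation delays (d/s per hop): 0.018, 0.889831 μs; sum = 0.907831 μs.
End-to-end = 152 μs.

152 μs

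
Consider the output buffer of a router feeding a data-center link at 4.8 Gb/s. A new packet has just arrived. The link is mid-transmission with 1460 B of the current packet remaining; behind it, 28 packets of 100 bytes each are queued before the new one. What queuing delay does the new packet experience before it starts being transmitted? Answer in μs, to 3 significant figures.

Each queued packet: L/R = 800/4800000000 = 0.166667 μs.
28 queued → 4.66667 μs.
Plus remaining 11680 bits of current packet: 2.43333 μs.
Queuing delay = 7.10 μs.

7.10 μs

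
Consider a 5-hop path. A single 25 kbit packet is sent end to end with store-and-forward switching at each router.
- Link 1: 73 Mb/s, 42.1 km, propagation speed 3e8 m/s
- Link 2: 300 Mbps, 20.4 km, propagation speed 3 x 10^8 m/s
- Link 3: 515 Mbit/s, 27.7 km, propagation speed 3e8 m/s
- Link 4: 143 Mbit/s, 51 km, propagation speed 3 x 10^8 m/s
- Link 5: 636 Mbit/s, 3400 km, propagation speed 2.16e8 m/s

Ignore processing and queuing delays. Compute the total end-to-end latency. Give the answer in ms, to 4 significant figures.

16.90 ms

L = 25000 bits.
Transmission delays (L/R per hop): 0.342466, 0.0833333, 0.0485437, 0.174825, 0.0393082 ms; sum = 0.688476 ms.
Propagation delays (d/s per hop): 0.140333, 0.068, 0.0923333, 0.17, 15.7407 ms; sum = 16.2114 ms.
End-to-end = 16.90 ms.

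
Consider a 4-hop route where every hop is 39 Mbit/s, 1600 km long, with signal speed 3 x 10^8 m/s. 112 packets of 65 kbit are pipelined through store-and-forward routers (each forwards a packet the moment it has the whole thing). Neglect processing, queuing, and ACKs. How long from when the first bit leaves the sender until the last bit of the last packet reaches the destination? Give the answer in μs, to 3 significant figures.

213000 μs

Per-hop transmission t_tx = L/R = 65000/39000000 = 1666.67 μs.
Per-hop propagation t_prop = 1600000/300000000 = 5333.33 μs.
Pipeline fill: first packet needs 4·t_tx to clear all hops; remaining 111 packets each add one t_tx.
Total = (4+112-1)·t_tx + 4·t_prop = 115·1666.67 + 4·5333.33 = 213000 μs.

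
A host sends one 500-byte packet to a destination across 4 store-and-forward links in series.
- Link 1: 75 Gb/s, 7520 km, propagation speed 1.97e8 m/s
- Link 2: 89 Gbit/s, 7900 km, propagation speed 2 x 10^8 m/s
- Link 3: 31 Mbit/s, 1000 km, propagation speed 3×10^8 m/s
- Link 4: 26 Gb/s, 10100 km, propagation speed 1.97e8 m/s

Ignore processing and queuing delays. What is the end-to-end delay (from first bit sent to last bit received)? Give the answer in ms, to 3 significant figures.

132 ms

L = 500 × 8 = 4000 bits.
Transmission delays (L/R per hop): 5.33333e-05, 4.49438e-05, 0.129032, 0.000153846 ms; sum = 0.129284 ms.
Propagation delays (d/s per hop): 38.1726, 39.5, 3.33333, 51.269 ms; sum = 132.275 ms.
End-to-end = 132 ms.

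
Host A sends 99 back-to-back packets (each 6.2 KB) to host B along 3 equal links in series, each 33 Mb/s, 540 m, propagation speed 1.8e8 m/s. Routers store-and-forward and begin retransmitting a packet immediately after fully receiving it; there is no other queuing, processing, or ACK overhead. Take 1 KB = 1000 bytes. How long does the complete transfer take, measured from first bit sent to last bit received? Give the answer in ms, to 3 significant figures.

152 ms

Per-hop transmission t_tx = L/R = 49600/33000000 = 1.50303 ms.
Per-hop propagation t_prop = 540/180000000 = 0.003 ms.
Pipeline fill: first packet needs 3·t_tx to clear all hops; remaining 98 packets each add one t_tx.
Total = (3+99-1)·t_tx + 3·t_prop = 101·1.50303 + 3·0.003 = 152 ms.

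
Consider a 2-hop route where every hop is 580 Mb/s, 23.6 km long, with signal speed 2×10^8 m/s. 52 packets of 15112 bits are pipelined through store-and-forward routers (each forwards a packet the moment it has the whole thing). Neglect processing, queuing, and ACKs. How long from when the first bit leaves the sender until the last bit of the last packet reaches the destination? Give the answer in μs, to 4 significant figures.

Per-hop transmission t_tx = L/R = 15112/580000000 = 26.0552 μs.
Per-hop propagation t_prop = 23600/200000000 = 118 μs.
Pipeline fill: first packet needs 2·t_tx to clear all hops; remaining 51 packets each add one t_tx.
Total = (2+52-1)·t_tx + 2·t_prop = 53·26.0552 + 2·118 = 1617 μs.

1617 μs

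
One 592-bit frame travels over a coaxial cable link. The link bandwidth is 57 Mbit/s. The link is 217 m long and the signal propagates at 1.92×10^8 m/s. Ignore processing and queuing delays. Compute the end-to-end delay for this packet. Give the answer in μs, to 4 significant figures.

11.52 μs

Transmission delay = L/R = 592 / 57000000 = 10.386 μs.
Propagation delay = d/s = 217 m / 192000000 m/s = 1.13021 μs.
Total = 11.52 μs.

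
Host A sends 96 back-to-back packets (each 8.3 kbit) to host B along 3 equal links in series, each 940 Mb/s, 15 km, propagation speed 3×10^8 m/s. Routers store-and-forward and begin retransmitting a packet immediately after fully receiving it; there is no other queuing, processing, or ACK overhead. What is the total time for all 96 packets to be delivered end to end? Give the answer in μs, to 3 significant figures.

Per-hop transmission t_tx = L/R = 8300/940000000 = 8.82979 μs.
Per-hop propagation t_prop = 15000/300000000 = 50 μs.
Pipeline fill: first packet needs 3·t_tx to clear all hops; remaining 95 packets each add one t_tx.
Total = (3+96-1)·t_tx + 3·t_prop = 98·8.82979 + 3·50 = 1020 μs.

1020 μs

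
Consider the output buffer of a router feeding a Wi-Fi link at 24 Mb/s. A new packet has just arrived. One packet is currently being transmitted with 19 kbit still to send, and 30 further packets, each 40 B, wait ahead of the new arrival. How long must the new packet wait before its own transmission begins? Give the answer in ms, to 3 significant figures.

1.19 ms

Each queued packet: L/R = 320/24000000 = 0.0133333 ms.
30 queued → 0.4 ms.
Plus remaining 19000 bits of current packet: 0.791667 ms.
Queuing delay = 1.19 ms.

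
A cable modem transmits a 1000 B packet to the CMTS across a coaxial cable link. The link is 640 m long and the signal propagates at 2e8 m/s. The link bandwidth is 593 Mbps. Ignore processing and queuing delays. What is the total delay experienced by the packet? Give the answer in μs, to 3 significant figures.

16.7 μs

L = 1000 × 8 = 8000 bits.
Transmission delay = L/R = 8000 / 593000000 = 13.4907 μs.
Propagation delay = d/s = 640 m / 200000000 m/s = 3.2 μs.
Total = 16.7 μs.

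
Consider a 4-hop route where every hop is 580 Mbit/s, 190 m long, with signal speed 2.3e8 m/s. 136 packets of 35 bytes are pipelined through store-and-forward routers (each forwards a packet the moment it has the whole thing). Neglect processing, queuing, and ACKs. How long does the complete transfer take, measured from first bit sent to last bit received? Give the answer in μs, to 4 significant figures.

70.41 μs

Per-hop transmission t_tx = L/R = 280/580000000 = 0.482759 μs.
Per-hop propagation t_prop = 190/2.3e+08 = 0.826087 μs.
Pipeline fill: first packet needs 4·t_tx to clear all hops; remaining 135 packets each add one t_tx.
Total = (4+136-1)·t_tx + 4·t_prop = 139·0.482759 + 4·0.826087 = 70.41 μs.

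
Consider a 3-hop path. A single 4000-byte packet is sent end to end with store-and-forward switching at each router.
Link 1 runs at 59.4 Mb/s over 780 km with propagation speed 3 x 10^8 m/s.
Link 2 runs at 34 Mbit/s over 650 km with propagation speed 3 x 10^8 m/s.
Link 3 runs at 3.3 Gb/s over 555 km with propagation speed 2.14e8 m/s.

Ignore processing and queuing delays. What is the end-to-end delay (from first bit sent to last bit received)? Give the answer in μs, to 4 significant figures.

8850 μs

L = 4000 × 8 = 32000 bits.
Transmission delays (L/R per hop): 538.721, 941.176, 9.69697 μs; sum = 1489.59 μs.
Propagation delays (d/s per hop): 2600, 2166.67, 2593.46 μs; sum = 7360.12 μs.
End-to-end = 8850 μs.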